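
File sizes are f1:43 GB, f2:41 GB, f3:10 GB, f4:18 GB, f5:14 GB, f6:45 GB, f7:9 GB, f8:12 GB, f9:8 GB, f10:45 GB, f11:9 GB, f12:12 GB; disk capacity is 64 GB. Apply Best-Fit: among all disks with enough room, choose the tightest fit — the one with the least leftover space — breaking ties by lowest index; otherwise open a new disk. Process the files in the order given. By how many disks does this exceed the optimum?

0

Best-Fit: [43,10,9] [41,18] [14,45] [12,8,12] [45,9] → 5 disks.
Total size 266 GB; any packing needs at least ⌈266/64⌉ = 5 disks.
So 5 is already optimal.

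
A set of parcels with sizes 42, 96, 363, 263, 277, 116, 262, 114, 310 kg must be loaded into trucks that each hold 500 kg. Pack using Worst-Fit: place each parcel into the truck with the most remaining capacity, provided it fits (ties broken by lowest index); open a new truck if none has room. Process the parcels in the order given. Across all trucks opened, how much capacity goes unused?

truck 1: place 42 kg, 458 kg left
truck 1: place 96 kg, 362 kg left
truck 2: place 363 kg, 137 kg left
truck 1: place 263 kg, 99 kg left
truck 3: place 277 kg, 223 kg left
truck 3: place 116 kg, 107 kg left
truck 4: place 262 kg, 238 kg left
truck 4: place 114 kg, 124 kg left
truck 5: place 310 kg, 190 kg left
5 trucks × 500 kg = 2500 kg; used 1843 kg; unused 657 kg.

657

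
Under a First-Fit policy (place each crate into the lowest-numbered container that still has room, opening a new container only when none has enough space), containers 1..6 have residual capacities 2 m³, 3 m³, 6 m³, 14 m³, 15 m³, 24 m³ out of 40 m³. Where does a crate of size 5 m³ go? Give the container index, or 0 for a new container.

3

Containers with room: container 3 (6 m³), container 4 (14 m³), container 5 (15 m³), container 6 (24 m³).
The first with room is container 3.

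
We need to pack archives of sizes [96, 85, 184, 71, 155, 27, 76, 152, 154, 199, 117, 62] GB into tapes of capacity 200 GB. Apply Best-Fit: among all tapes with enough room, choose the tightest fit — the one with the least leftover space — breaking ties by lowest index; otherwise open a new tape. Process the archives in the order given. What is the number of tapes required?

8

tape 1: place 96 GB, 104 GB left
tape 1: place 85 GB, 19 GB left
tape 2: place 184 GB, 16 GB left
tape 3: place 71 GB, 129 GB left
tape 4: place 155 GB, 45 GB left
tape 4: place 27 GB, 18 GB left
tape 3: place 76 GB, 53 GB left
tape 5: place 152 GB, 48 GB left
tape 6: place 154 GB, 46 GB left
tape 7: place 199 GB, 1 GB left
tape 8: place 117 GB, 83 GB left
tape 8: place 62 GB, 21 GB left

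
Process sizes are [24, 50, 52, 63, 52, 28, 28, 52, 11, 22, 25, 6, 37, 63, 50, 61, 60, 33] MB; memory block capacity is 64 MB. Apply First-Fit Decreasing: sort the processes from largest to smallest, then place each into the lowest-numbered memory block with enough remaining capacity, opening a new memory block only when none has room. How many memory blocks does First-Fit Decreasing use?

Sorted descending: 63, 63, 61, 60, 52, 52, 52, 50, 50, 37, 33, 28, 28, 25, 24, 22, 11, 6.
63 MB → memory block 1 (remaining 1 MB)
63 MB → memory block 2 (remaining 1 MB)
61 MB → memory block 3 (remaining 3 MB)
60 MB → memory block 4 (remaining 4 MB)
52 MB → memory block 5 (remaining 12 MB)
52 MB → memory block 6 (remaining 12 MB)
52 MB → memory block 7 (remaining 12 MB)
50 MB → memory block 8 (remaining 14 MB)
50 MB → memory block 9 (remaining 14 MB)
37 MB → memory block 10 (remaining 27 MB)
33 MB → memory block 11 (remaining 31 MB)
28 MB → memory block 11 (remaining 3 MB)
28 MB → memory block 12 (remaining 36 MB)
25 MB → memory block 10 (remaining 2 MB)
24 MB → memory block 12 (remaining 12 MB)
22 MB → memory block 13 (remaining 42 MB)
11 MB → memory block 5 (remaining 1 MB)
6 MB → memory block 6 (remaining 6 MB)
Final memory blocks: [63] [63] [61] [60] [52,11] [52,6] [52] [50] [50] [37,25] [33,28] [28,24] [22].

13 memory blocks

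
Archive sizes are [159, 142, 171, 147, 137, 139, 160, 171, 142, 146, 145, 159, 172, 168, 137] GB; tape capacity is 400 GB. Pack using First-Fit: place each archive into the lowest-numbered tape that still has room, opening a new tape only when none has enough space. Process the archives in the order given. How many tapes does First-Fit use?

8

Put 159 GB in tape 1; 241 GB remain.
Put 142 GB in tape 1; 99 GB remain.
Put 171 GB in tape 2; 229 GB remain.
Put 147 GB in tape 2; 82 GB remain.
Put 137 GB in tape 3; 263 GB remain.
Put 139 GB in tape 3; 124 GB remain.
Put 160 GB in tape 4; 240 GB remain.
Put 171 GB in tape 4; 69 GB remain.
Put 142 GB in tape 5; 258 GB remain.
Put 146 GB in tape 5; 112 GB remain.
Put 145 GB in tape 6; 255 GB remain.
Put 159 GB in tape 6; 96 GB remain.
Put 172 GB in tape 7; 228 GB remain.
Put 168 GB in tape 7; 60 GB remain.
Put 137 GB in tape 8; 263 GB remain.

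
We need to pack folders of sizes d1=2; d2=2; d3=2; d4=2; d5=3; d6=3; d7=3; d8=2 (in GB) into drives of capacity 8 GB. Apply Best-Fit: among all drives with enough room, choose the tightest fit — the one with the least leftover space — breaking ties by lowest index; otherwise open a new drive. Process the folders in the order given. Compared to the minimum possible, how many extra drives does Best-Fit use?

Best-Fit: [2,2,2,2] [3,3,2] [3] → 3 drives.
Total size 19 GB; any packing needs at least ⌈19/8⌉ = 3 drives.
So 3 is already optimal.

0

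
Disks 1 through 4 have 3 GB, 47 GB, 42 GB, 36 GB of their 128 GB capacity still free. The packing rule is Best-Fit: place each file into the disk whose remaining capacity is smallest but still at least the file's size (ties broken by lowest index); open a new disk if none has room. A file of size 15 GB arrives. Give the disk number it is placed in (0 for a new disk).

4

Disks with room: disk 2 (47 GB), disk 3 (42 GB), disk 4 (36 GB).
Tightest fit is disk 4 with 36 GB free.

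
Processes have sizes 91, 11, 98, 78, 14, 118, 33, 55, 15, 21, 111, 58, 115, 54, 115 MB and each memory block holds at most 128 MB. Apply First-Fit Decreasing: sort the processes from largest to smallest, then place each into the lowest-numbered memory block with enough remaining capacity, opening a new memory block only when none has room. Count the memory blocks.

9 memory blocks

Sorted descending: 118, 115, 115, 111, 98, 91, 78, 58, 55, 54, 33, 21, 15, 14, 11.
118 MB → memory block 1 (remaining 10 MB)
115 MB → memory block 2 (remaining 13 MB)
115 MB → memory block 3 (remaining 13 MB)
111 MB → memory block 4 (remaining 17 MB)
98 MB → memory block 5 (remaining 30 MB)
91 MB → memory block 6 (remaining 37 MB)
78 MB → memory block 7 (remaining 50 MB)
58 MB → memory block 8 (remaining 70 MB)
55 MB → memory block 8 (remaining 15 MB)
54 MB → memory block 9 (remaining 74 MB)
33 MB → memory block 6 (remaining 4 MB)
21 MB → memory block 5 (remaining 9 MB)
15 MB → memory block 4 (remaining 2 MB)
14 MB → memory block 7 (remaining 36 MB)
11 MB → memory block 2 (remaining 2 MB)
Final memory blocks: [118] [115,11] [115] [111,15] [98,21] [91,33] [78,14] [58,55] [54].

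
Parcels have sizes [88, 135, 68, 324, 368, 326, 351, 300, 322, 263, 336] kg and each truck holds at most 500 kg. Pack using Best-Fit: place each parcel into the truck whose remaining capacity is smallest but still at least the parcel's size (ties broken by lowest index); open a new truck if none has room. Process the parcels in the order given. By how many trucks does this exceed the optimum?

Best-Fit: [88,135,68] [324] [368] [326] [351] [300] [322] [263] [336] → 9 trucks.
8 parcels exceed 250 kg (half the capacity), and no two of those can share a truck, so at least 8 trucks are needed.
An optimal packing achieves that bound: [368,88] [351,135] [336,68] [326] [324] [322] [300] [263] → 8 trucks.
Excess: 9 − 8 = 1.

1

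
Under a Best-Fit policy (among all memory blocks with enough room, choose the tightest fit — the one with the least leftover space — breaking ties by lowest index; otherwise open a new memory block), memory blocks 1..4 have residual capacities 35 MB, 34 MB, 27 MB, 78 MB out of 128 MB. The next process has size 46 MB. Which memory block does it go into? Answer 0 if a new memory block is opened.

4

Memory blocks with room: memory block 4 (78 MB).
Tightest fit is memory block 4 with 78 MB free.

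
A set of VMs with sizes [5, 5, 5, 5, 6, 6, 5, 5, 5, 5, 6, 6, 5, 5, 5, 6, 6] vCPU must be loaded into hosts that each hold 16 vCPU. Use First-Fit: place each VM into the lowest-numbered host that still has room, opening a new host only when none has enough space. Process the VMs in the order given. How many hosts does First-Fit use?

5 vCPU → host 1 (remaining 11 vCPU)
5 vCPU → host 1 (remaining 6 vCPU)
5 vCPU → host 1 (remaining 1 vCPU)
5 vCPU → host 2 (remaining 11 vCPU)
6 vCPU → host 2 (remaining 5 vCPU)
6 vCPU → host 3 (remaining 10 vCPU)
5 vCPU → host 2 (remaining 0 vCPU)
5 vCPU → host 3 (remaining 5 vCPU)
5 vCPU → host 3 (remaining 0 vCPU)
5 vCPU → host 4 (remaining 11 vCPU)
6 vCPU → host 4 (remaining 5 vCPU)
6 vCPU → host 5 (remaining 10 vCPU)
5 vCPU → host 4 (remaining 0 vCPU)
5 vCPU → host 5 (remaining 5 vCPU)
5 vCPU → host 5 (remaining 0 vCPU)
6 vCPU → host 6 (remaining 10 vCPU)
6 vCPU → host 6 (remaining 4 vCPU)
Final hosts: [5,5,5] [5,6,5] [6,5,5] [5,6,5] [6,5,5] [6,6].

6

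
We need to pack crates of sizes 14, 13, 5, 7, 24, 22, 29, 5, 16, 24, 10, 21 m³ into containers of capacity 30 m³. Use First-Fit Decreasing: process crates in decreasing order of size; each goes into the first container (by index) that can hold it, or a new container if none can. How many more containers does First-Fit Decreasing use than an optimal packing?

0

First-Fit Decreasing: [29] [24,5] [24,5] [22,7] [21] [16,14] [13,10] → 7 containers.
Total size 190 m³; any packing needs at least ⌈190/30⌉ = 7 containers.
So 7 is already optimal.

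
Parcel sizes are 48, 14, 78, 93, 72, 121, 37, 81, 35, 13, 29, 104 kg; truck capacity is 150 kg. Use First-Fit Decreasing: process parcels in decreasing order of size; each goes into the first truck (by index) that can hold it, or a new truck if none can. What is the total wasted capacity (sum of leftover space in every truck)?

Sorted descending: 121, 104, 93, 81, 78, 72, 48, 37, 35, 29, 14, 13.
Put 121 kg in truck 1; 29 kg remain.
Put 104 kg in truck 2; 46 kg remain.
Put 93 kg in truck 3; 57 kg remain.
Put 81 kg in truck 4; 69 kg remain.
Put 78 kg in truck 5; 72 kg remain.
Put 72 kg in truck 5; 0 kg remain.
Put 48 kg in truck 3; 9 kg remain.
Put 37 kg in truck 2; 9 kg remain.
Put 35 kg in truck 4; 34 kg remain.
Put 29 kg in truck 1; 0 kg remain.
Put 14 kg in truck 4; 20 kg remain.
Put 13 kg in truck 4; 7 kg remain.
5 trucks × 150 kg = 750 kg; used 725 kg; unused 25 kg.

25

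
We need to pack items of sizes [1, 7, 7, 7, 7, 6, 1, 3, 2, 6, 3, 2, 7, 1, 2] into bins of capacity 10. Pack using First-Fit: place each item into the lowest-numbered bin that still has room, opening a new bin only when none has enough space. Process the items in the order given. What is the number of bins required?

7 bins

1 → bin 1 (remaining 9)
7 → bin 1 (remaining 2)
7 → bin 2 (remaining 3)
7 → bin 3 (remaining 3)
7 → bin 4 (remaining 3)
6 → bin 5 (remaining 4)
1 → bin 1 (remaining 1)
3 → bin 2 (remaining 0)
2 → bin 3 (remaining 1)
6 → bin 6 (remaining 4)
3 → bin 4 (remaining 0)
2 → bin 5 (remaining 2)
7 → bin 7 (remaining 3)
1 → bin 1 (remaining 0)
2 → bin 5 (remaining 0)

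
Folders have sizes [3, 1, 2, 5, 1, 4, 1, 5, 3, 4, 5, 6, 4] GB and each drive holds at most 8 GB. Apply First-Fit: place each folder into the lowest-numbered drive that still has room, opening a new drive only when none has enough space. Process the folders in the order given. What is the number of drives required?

7

Put 3 GB in drive 1; 5 GB remain.
Put 1 GB in drive 1; 4 GB remain.
Put 2 GB in drive 1; 2 GB remain.
Put 5 GB in drive 2; 3 GB remain.
Put 1 GB in drive 1; 1 GB remain.
Put 4 GB in drive 3; 4 GB remain.
Put 1 GB in drive 1; 0 GB remain.
Put 5 GB in drive 4; 3 GB remain.
Put 3 GB in drive 2; 0 GB remain.
Put 4 GB in drive 3; 0 GB remain.
Put 5 GB in drive 5; 3 GB remain.
Put 6 GB in drive 6; 2 GB remain.
Put 4 GB in drive 7; 4 GB remain.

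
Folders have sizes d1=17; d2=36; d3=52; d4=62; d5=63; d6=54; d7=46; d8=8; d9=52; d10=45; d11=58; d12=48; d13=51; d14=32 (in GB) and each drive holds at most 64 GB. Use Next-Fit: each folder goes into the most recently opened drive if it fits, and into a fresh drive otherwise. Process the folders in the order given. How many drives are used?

12 drives

Put d1 (17 GB) in drive 1; 47 GB remain.
Put d2 (36 GB) in drive 1; 11 GB remain.
Put d3 (52 GB) in drive 2; 12 GB remain.
Put d4 (62 GB) in drive 3; 2 GB remain.
Put d5 (63 GB) in drive 4; 1 GB remain.
Put d6 (54 GB) in drive 5; 10 GB remain.
Put d7 (46 GB) in drive 6; 18 GB remain.
Put d8 (8 GB) in drive 6; 10 GB remain.
Put d9 (52 GB) in drive 7; 12 GB remain.
Put d10 (45 GB) in drive 8; 19 GB remain.
Put d11 (58 GB) in drive 9; 6 GB remain.
Put d12 (48 GB) in drive 10; 16 GB remain.
Put d13 (51 GB) in drive 11; 13 GB remain.
Put d14 (32 GB) in drive 12; 32 GB remain.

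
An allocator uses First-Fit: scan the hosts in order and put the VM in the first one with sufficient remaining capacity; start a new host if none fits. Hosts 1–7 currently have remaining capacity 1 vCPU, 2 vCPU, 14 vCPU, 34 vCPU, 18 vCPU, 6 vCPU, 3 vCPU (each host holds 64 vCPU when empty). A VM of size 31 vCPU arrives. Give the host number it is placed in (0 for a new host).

4

Hosts with room: host 4 (34 vCPU).
The first with room is host 4.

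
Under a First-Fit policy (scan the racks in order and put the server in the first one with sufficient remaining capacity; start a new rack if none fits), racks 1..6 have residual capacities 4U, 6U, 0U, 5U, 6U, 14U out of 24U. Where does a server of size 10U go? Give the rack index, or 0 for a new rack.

Racks with room: rack 6 (14U).
The first with room is rack 6.

6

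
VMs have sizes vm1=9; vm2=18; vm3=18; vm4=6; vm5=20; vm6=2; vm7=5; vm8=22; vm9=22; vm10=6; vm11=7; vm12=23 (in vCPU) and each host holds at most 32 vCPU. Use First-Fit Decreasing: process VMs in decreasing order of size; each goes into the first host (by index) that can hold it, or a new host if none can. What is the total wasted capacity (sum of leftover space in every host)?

34

Sorted descending: 23, 22, 22, 20, 18, 18, 9, 7, 6, 6, 5, 2.
Put 23 vCPU in host 1; 9 vCPU remain.
Put 22 vCPU in host 2; 10 vCPU remain.
Put 22 vCPU in host 3; 10 vCPU remain.
Put 20 vCPU in host 4; 12 vCPU remain.
Put 18 vCPU in host 5; 14 vCPU remain.
Put 18 vCPU in host 6; 14 vCPU remain.
Put 9 vCPU in host 1; 0 vCPU remain.
Put 7 vCPU in host 2; 3 vCPU remain.
Put 6 vCPU in host 3; 4 vCPU remain.
Put 6 vCPU in host 4; 6 vCPU remain.
Put 5 vCPU in host 4; 1 vCPU remain.
Put 2 vCPU in host 2; 1 vCPU remain.
6 hosts × 32 vCPU = 192 vCPU; used 158 vCPU; unused 34 vCPU.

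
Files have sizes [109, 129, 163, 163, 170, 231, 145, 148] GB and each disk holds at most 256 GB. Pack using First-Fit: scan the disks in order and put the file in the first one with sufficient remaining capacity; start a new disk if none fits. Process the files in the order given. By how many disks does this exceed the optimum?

0

First-Fit: [109,129] [163] [163] [170] [231] [145] [148] → 7 disks.
7 files exceed 128 GB (half the capacity), and no two of those can share a disk, so at least 7 disks are needed.
So 7 is already optimal.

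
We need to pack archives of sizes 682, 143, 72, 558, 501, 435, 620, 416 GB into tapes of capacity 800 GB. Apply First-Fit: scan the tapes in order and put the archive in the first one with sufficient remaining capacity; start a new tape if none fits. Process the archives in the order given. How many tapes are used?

6

Put 682 GB in tape 1; 118 GB remain.
Put 143 GB in tape 2; 657 GB remain.
Put 72 GB in tape 1; 46 GB remain.
Put 558 GB in tape 2; 99 GB remain.
Put 501 GB in tape 3; 299 GB remain.
Put 435 GB in tape 4; 365 GB remain.
Put 620 GB in tape 5; 180 GB remain.
Put 416 GB in tape 6; 384 GB remain.
Final tapes: [682,72] [143,558] [501] [435] [620] [416].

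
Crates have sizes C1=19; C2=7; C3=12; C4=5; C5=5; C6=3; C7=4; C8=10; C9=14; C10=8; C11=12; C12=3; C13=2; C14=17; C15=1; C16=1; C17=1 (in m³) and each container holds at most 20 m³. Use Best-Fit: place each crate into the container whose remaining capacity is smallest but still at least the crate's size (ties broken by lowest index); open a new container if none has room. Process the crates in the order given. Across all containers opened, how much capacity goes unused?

16

Put C1 (19 m³) in container 1; 1 m³ remain.
Put C2 (7 m³) in container 2; 13 m³ remain.
Put C3 (12 m³) in container 2; 1 m³ remain.
Put C4 (5 m³) in container 3; 15 m³ remain.
Put C5 (5 m³) in container 3; 10 m³ remain.
Put C6 (3 m³) in container 3; 7 m³ remain.
Put C7 (4 m³) in container 3; 3 m³ remain.
Put C8 (10 m³) in container 4; 10 m³ remain.
Put C9 (14 m³) in container 5; 6 m³ remain.
Put C10 (8 m³) in container 4; 2 m³ remain.
Put C11 (12 m³) in container 6; 8 m³ remain.
Put C12 (3 m³) in container 3; 0 m³ remain.
Put C13 (2 m³) in container 4; 0 m³ remain.
Put C14 (17 m³) in container 7; 3 m³ remain.
Put C15 (1 m³) in container 1; 0 m³ remain.
Put C16 (1 m³) in container 2; 0 m³ remain.
Put C17 (1 m³) in container 7; 2 m³ remain.
7 containers × 20 m³ = 140 m³; used 124 m³; unused 16 m³.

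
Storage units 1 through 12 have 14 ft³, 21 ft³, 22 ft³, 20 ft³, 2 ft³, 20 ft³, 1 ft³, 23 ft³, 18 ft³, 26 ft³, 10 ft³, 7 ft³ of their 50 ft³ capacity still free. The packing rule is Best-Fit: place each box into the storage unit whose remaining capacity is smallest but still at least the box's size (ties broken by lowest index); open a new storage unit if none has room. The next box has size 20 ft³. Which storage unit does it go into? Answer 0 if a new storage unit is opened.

4

Storage units with room: storage unit 2 (21 ft³), storage unit 3 (22 ft³), storage unit 4 (20 ft³), storage unit 6 (20 ft³), storage unit 8 (23 ft³), storage unit 10 (26 ft³).
Tightest fit is storage unit 4 with 20 ft³ free.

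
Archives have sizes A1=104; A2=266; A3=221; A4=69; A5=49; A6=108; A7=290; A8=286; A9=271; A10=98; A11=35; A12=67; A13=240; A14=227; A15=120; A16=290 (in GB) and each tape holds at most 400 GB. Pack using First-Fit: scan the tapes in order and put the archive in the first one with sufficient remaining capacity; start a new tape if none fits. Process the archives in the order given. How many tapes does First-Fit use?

Put A1 (104 GB) in tape 1; 296 GB remain.
Put A2 (266 GB) in tape 1; 30 GB remain.
Put A3 (221 GB) in tape 2; 179 GB remain.
Put A4 (69 GB) in tape 2; 110 GB remain.
Put A5 (49 GB) in tape 2; 61 GB remain.
Put A6 (108 GB) in tape 3; 292 GB remain.
Put A7 (290 GB) in tape 3; 2 GB remain.
Put A8 (286 GB) in tape 4; 114 GB remain.
Put A9 (271 GB) in tape 5; 129 GB remain.
Put A10 (98 GB) in tape 4; 16 GB remain.
Put A11 (35 GB) in tape 2; 26 GB remain.
Put A12 (67 GB) in tape 5; 62 GB remain.
Put A13 (240 GB) in tape 6; 160 GB remain.
Put A14 (227 GB) in tape 7; 173 GB remain.
Put A15 (120 GB) in tape 6; 40 GB remain.
Put A16 (290 GB) in tape 8; 110 GB remain.
Final tapes: [104,266] [221,69,49,35] [108,290] [286,98] [271,67] [240,120] [227] [290].

8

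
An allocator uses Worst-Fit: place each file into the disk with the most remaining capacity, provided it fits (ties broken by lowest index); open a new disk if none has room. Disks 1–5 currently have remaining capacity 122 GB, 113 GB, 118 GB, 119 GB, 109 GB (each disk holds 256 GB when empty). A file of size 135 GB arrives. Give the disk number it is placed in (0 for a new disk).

No disk has ≥ 135 GB free, so a new disk is opened.

0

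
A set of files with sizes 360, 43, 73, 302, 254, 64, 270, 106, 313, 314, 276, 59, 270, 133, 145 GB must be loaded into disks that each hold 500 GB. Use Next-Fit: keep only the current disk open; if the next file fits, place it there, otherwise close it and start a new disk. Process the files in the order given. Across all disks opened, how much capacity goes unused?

360 GB → disk 1 (remaining 140 GB)
43 GB → disk 1 (remaining 97 GB)
73 GB → disk 1 (remaining 24 GB)
302 GB → disk 2 (remaining 198 GB)
254 GB → disk 3 (remaining 246 GB)
64 GB → disk 3 (remaining 182 GB)
270 GB → disk 4 (remaining 230 GB)
106 GB → disk 4 (remaining 124 GB)
313 GB → disk 5 (remaining 187 GB)
314 GB → disk 6 (remaining 186 GB)
276 GB → disk 7 (remaining 224 GB)
59 GB → disk 7 (remaining 165 GB)
270 GB → disk 8 (remaining 230 GB)
133 GB → disk 8 (remaining 97 GB)
145 GB → disk 9 (remaining 355 GB)
9 disks × 500 GB = 4500 GB; used 2982 GB; unused 1518 GB.

1518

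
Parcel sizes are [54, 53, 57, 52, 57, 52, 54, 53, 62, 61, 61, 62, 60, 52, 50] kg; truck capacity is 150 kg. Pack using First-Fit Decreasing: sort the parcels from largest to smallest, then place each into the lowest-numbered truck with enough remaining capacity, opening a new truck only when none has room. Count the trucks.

8

Sorted descending: 62, 62, 61, 61, 60, 57, 57, 54, 54, 53, 53, 52, 52, 52, 50.
truck 1: place 62 kg, 88 kg left
truck 1: place 62 kg, 26 kg left
truck 2: place 61 kg, 89 kg left
truck 2: place 61 kg, 28 kg left
truck 3: place 60 kg, 90 kg left
truck 3: place 57 kg, 33 kg left
truck 4: place 57 kg, 93 kg left
truck 4: place 54 kg, 39 kg left
truck 5: place 54 kg, 96 kg left
truck 5: place 53 kg, 43 kg left
truck 6: place 53 kg, 97 kg left
truck 6: place 52 kg, 45 kg left
truck 7: place 52 kg, 98 kg left
truck 7: place 52 kg, 46 kg left
truck 8: place 50 kg, 100 kg left
Final trucks: [62,62] [61,61] [60,57] [57,54] [54,53] [53,52] [52,52] [50].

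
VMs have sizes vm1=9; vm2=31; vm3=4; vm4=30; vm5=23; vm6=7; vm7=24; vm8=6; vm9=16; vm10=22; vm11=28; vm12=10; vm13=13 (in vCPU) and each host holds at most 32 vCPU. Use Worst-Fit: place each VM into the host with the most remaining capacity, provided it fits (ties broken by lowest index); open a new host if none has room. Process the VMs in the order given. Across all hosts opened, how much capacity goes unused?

65

vm1 (9 vCPU) → host 1 (remaining 23 vCPU)
vm2 (31 vCPU) → host 2 (remaining 1 vCPU)
vm3 (4 vCPU) → host 1 (remaining 19 vCPU)
vm4 (30 vCPU) → host 3 (remaining 2 vCPU)
vm5 (23 vCPU) → host 4 (remaining 9 vCPU)
vm6 (7 vCPU) → host 1 (remaining 12 vCPU)
vm7 (24 vCPU) → host 5 (remaining 8 vCPU)
vm8 (6 vCPU) → host 1 (remaining 6 vCPU)
vm9 (16 vCPU) → host 6 (remaining 16 vCPU)
vm10 (22 vCPU) → host 7 (remaining 10 vCPU)
vm11 (28 vCPU) → host 8 (remaining 4 vCPU)
vm12 (10 vCPU) → host 6 (remaining 6 vCPU)
vm13 (13 vCPU) → host 9 (remaining 19 vCPU)
9 hosts × 32 vCPU = 288 vCPU; used 223 vCPU; unused 65 vCPU.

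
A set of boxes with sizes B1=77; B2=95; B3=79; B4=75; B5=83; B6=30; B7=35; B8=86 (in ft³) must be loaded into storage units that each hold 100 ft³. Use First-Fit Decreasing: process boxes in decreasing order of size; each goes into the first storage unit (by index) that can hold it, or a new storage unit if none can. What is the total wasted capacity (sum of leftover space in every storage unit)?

140

Sorted descending: 95, 86, 83, 79, 77, 75, 35, 30.
95 ft³ → storage unit 1 (remaining 5 ft³)
86 ft³ → storage unit 2 (remaining 14 ft³)
83 ft³ → storage unit 3 (remaining 17 ft³)
79 ft³ → storage unit 4 (remaining 21 ft³)
77 ft³ → storage unit 5 (remaining 23 ft³)
75 ft³ → storage unit 6 (remaining 25 ft³)
35 ft³ → storage unit 7 (remaining 65 ft³)
30 ft³ → storage unit 7 (remaining 35 ft³)
7 storage units × 100 ft³ = 700 ft³; used 560 ft³; unused 140 ft³.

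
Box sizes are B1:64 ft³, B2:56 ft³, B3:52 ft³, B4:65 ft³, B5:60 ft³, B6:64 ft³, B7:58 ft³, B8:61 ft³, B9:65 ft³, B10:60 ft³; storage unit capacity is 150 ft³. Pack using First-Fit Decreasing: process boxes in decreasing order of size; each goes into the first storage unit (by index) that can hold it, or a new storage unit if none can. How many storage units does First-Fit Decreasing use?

Sorted descending: 65, 65, 64, 64, 61, 60, 60, 58, 56, 52.
Put 65 ft³ in storage unit 1; 85 ft³ remain.
Put 65 ft³ in storage unit 1; 20 ft³ remain.
Put 64 ft³ in storage unit 2; 86 ft³ remain.
Put 64 ft³ in storage unit 2; 22 ft³ remain.
Put 61 ft³ in storage unit 3; 89 ft³ remain.
Put 60 ft³ in storage unit 3; 29 ft³ remain.
Put 60 ft³ in storage unit 4; 90 ft³ remain.
Put 58 ft³ in storage unit 4; 32 ft³ remain.
Put 56 ft³ in storage unit 5; 94 ft³ remain.
Put 52 ft³ in storage unit 5; 42 ft³ remain.
Final storage units: [65,65] [64,64] [61,60] [60,58] [56,52].

5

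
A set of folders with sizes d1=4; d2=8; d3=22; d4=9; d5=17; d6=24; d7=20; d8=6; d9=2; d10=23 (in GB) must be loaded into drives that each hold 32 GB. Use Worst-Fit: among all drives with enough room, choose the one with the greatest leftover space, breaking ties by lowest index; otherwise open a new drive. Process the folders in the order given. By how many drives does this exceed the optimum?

1

Worst-Fit: [4,8,9] [22] [17,6] [24] [20,2] [23] → 6 drives.
Total size 135 GB; any packing needs at least ⌈135/32⌉ = 5 drives.
An optimal packing achieves that bound: [24,8] [23,9] [22,6,4] [20,2] [17] → 5 drives.
Excess: 6 − 5 = 1.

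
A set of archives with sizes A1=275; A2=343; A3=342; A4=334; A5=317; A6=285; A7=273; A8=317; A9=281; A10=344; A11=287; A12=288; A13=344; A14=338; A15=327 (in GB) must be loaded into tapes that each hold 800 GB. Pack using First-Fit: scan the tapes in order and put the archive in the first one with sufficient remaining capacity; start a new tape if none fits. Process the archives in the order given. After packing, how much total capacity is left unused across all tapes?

1705

Put A1 (275 GB) in tape 1; 525 GB remain.
Put A2 (343 GB) in tape 1; 182 GB remain.
Put A3 (342 GB) in tape 2; 458 GB remain.
Put A4 (334 GB) in tape 2; 124 GB remain.
Put A5 (317 GB) in tape 3; 483 GB remain.
Put A6 (285 GB) in tape 3; 198 GB remain.
Put A7 (273 GB) in tape 4; 527 GB remain.
Put A8 (317 GB) in tape 4; 210 GB remain.
Put A9 (281 GB) in tape 5; 519 GB remain.
Put A10 (344 GB) in tape 5; 175 GB remain.
Put A11 (287 GB) in tape 6; 513 GB remain.
Put A12 (288 GB) in tape 6; 225 GB remain.
Put A13 (344 GB) in tape 7; 456 GB remain.
Put A14 (338 GB) in tape 7; 118 GB remain.
Put A15 (327 GB) in tape 8; 473 GB remain.
8 tapes × 800 GB = 6400 GB; used 4695 GB; unused 1705 GB.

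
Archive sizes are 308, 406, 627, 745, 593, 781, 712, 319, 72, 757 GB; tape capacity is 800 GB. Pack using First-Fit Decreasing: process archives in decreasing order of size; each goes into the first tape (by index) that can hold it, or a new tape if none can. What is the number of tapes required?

8 tapes

Sorted descending: 781, 757, 745, 712, 627, 593, 406, 319, 308, 72.
Put 781 GB in tape 1; 19 GB remain.
Put 757 GB in tape 2; 43 GB remain.
Put 745 GB in tape 3; 55 GB remain.
Put 712 GB in tape 4; 88 GB remain.
Put 627 GB in tape 5; 173 GB remain.
Put 593 GB in tape 6; 207 GB remain.
Put 406 GB in tape 7; 394 GB remain.
Put 319 GB in tape 7; 75 GB remain.
Put 308 GB in tape 8; 492 GB remain.
Put 72 GB in tape 4; 16 GB remain.
Final tapes: [781] [757] [745] [712,72] [627] [593] [406,319] [308].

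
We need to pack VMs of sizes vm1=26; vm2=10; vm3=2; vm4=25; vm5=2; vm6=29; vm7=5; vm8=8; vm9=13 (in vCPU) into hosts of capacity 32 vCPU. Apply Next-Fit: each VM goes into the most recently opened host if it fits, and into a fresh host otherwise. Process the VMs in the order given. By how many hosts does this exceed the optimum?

1

Next-Fit: [26] [10,2] [25,2] [29] [5,8,13] → 5 hosts.
Total size 120 vCPU; any packing needs at least ⌈120/32⌉ = 4 hosts.
An optimal packing achieves that bound: [29,2] [26,5] [25,2] [13,10,8] → 4 hosts.
Excess: 5 − 4 = 1.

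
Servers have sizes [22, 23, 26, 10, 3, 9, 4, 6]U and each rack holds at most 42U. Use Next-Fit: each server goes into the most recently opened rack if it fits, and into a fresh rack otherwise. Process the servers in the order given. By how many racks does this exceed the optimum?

Next-Fit: [22] [23] [26,10,3] [9,4,6] → 4 racks.
Total size 103U; any packing needs at least ⌈103/42⌉ = 3 racks.
An optimal packing achieves that bound: [26,10,6] [23,9,4,3] [22] → 3 racks.
Excess: 4 − 3 = 1.

1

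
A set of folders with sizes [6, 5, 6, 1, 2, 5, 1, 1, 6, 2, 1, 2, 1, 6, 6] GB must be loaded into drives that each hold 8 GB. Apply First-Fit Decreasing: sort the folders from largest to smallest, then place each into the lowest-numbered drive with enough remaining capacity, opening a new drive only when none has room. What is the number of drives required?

Sorted descending: 6, 6, 6, 6, 6, 5, 5, 2, 2, 2, 1, 1, 1, 1, 1.
Put 6 GB in drive 1; 2 GB remain.
Put 6 GB in drive 2; 2 GB remain.
Put 6 GB in drive 3; 2 GB remain.
Put 6 GB in drive 4; 2 GB remain.
Put 6 GB in drive 5; 2 GB remain.
Put 5 GB in drive 6; 3 GB remain.
Put 5 GB in drive 7; 3 GB remain.
Put 2 GB in drive 1; 0 GB remain.
Put 2 GB in drive 2; 0 GB remain.
Put 2 GB in drive 3; 0 GB remain.
Put 1 GB in drive 4; 1 GB remain.
Put 1 GB in drive 4; 0 GB remain.
Put 1 GB in drive 5; 1 GB remain.
Put 1 GB in drive 5; 0 GB remain.
Put 1 GB in drive 6; 2 GB remain.
Final drives: [6,2] [6,2] [6,2] [6,1,1] [6,1,1] [5,1] [5].

7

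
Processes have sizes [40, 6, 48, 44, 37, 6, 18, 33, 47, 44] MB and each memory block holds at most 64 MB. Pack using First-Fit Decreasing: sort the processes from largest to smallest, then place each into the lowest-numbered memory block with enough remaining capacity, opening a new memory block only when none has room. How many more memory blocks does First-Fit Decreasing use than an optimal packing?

First-Fit Decreasing: [48,6,6] [47] [44,18] [44] [40] [37] [33] → 7 memory blocks.
7 processes exceed 32 MB (half the capacity), and no two of those can share a memory block, so at least 7 memory blocks are needed.
So 7 is already optimal.

0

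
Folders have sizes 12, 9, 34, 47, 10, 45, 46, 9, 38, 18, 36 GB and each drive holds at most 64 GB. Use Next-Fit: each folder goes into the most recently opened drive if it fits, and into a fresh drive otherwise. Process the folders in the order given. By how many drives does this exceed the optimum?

0

Next-Fit: [12,9,34] [47,10] [45] [46,9] [38,18] [36] → 6 drives.
6 folders exceed 32 GB (half the capacity), and no two of those can share a drive, so at least 6 drives are needed.
So 6 is already optimal.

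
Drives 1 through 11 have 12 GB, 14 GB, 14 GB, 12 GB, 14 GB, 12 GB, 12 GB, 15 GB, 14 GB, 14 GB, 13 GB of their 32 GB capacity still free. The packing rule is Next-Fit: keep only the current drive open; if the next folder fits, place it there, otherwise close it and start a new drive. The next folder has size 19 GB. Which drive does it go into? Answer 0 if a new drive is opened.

0

Next-Fit only looks at drive 11, which has 13 GB free.
19 GB does not fit, so a new drive is opened.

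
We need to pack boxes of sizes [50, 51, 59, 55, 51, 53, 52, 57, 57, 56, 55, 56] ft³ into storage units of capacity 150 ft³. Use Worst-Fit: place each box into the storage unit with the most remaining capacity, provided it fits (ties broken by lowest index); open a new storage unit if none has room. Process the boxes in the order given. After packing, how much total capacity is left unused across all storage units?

248

50 ft³ → storage unit 1 (remaining 100 ft³)
51 ft³ → storage unit 1 (remaining 49 ft³)
59 ft³ → storage unit 2 (remaining 91 ft³)
55 ft³ → storage unit 2 (remaining 36 ft³)
51 ft³ → storage unit 3 (remaining 99 ft³)
53 ft³ → storage unit 3 (remaining 46 ft³)
52 ft³ → storage unit 4 (remaining 98 ft³)
57 ft³ → storage unit 4 (remaining 41 ft³)
57 ft³ → storage unit 5 (remaining 93 ft³)
56 ft³ → storage unit 5 (remaining 37 ft³)
55 ft³ → storage unit 6 (remaining 95 ft³)
56 ft³ → storage unit 6 (remaining 39 ft³)
6 storage units × 150 ft³ = 900 ft³; used 652 ft³; unused 248 ft³.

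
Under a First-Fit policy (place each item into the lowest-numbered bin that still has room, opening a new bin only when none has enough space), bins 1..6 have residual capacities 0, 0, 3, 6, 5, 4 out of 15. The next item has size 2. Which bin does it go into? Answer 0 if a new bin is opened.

3

Bins with room: bin 3 (3), bin 4 (6), bin 5 (5), bin 6 (4).
The first with room is bin 3.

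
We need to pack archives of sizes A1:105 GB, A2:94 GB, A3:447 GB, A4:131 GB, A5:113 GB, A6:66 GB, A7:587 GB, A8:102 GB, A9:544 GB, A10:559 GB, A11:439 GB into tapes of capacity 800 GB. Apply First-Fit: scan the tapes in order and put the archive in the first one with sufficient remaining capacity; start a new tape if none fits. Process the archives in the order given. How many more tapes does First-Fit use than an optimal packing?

First-Fit: [105,94,447,131] [113,66,587] [102,544] [559] [439] → 5 tapes.
5 archives exceed 400 GB (half the capacity), and no two of those can share a tape, so at least 5 tapes are needed.
So 5 is already optimal.

0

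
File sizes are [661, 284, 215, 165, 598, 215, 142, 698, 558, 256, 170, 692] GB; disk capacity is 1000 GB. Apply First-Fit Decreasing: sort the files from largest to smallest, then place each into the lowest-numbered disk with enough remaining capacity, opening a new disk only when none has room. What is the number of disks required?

5

Sorted descending: 698, 692, 661, 598, 558, 284, 256, 215, 215, 170, 165, 142.
Put 698 GB in disk 1; 302 GB remain.
Put 692 GB in disk 2; 308 GB remain.
Put 661 GB in disk 3; 339 GB remain.
Put 598 GB in disk 4; 402 GB remain.
Put 558 GB in disk 5; 442 GB remain.
Put 284 GB in disk 1; 18 GB remain.
Put 256 GB in disk 2; 52 GB remain.
Put 215 GB in disk 3; 124 GB remain.
Put 215 GB in disk 4; 187 GB remain.
Put 170 GB in disk 4; 17 GB remain.
Put 165 GB in disk 5; 277 GB remain.
Put 142 GB in disk 5; 135 GB remain.
Final disks: [698,284] [692,256] [661,215] [598,215,170] [558,165,142].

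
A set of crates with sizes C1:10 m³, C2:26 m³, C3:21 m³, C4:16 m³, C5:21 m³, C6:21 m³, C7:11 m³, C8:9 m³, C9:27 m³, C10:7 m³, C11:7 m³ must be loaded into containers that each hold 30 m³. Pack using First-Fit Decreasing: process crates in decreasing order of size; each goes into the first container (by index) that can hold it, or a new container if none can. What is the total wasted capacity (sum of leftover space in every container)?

34

Sorted descending: 27, 26, 21, 21, 21, 16, 11, 10, 9, 7, 7.
container 1: place 27 m³, 3 m³ left
container 2: place 26 m³, 4 m³ left
container 3: place 21 m³, 9 m³ left
container 4: place 21 m³, 9 m³ left
container 5: place 21 m³, 9 m³ left
container 6: place 16 m³, 14 m³ left
container 6: place 11 m³, 3 m³ left
container 7: place 10 m³, 20 m³ left
container 3: place 9 m³, 0 m³ left
container 4: place 7 m³, 2 m³ left
container 5: place 7 m³, 2 m³ left
7 containers × 30 m³ = 210 m³; used 176 m³; unused 34 m³.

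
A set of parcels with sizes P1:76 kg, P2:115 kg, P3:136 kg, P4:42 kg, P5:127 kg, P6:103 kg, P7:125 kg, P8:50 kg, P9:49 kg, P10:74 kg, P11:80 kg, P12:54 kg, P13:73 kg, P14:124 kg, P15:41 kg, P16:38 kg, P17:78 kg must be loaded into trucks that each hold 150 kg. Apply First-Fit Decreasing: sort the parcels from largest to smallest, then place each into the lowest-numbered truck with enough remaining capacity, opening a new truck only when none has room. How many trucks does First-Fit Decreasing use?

11 trucks

Sorted descending: 136, 127, 125, 124, 115, 103, 80, 78, 76, 74, 73, 54, 50, 49, 42, 41, 38.
truck 1: place 136 kg, 14 kg left
truck 2: place 127 kg, 23 kg left
truck 3: place 125 kg, 25 kg left
truck 4: place 124 kg, 26 kg left
truck 5: place 115 kg, 35 kg left
truck 6: place 103 kg, 47 kg left
truck 7: place 80 kg, 70 kg left
truck 8: place 78 kg, 72 kg left
truck 9: place 76 kg, 74 kg left
truck 9: place 74 kg, 0 kg left
truck 10: place 73 kg, 77 kg left
truck 7: place 54 kg, 16 kg left
truck 8: place 50 kg, 22 kg left
truck 10: place 49 kg, 28 kg left
truck 6: place 42 kg, 5 kg left
truck 11: place 41 kg, 109 kg left
truck 11: place 38 kg, 71 kg left
Final trucks: [136] [127] [125] [124] [115] [103,42] [80,54] [78,50] [76,74] [73,49] [41,38].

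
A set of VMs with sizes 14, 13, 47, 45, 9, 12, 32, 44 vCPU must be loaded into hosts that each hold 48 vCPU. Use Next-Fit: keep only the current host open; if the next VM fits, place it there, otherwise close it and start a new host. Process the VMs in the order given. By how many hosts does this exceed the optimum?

1

Next-Fit: [14,13] [47] [45] [9,12] [32] [44] → 6 hosts.
Total size 216 vCPU; any packing needs at least ⌈216/48⌉ = 5 hosts.
An optimal packing achieves that bound: [47] [45] [44] [32,14] [13,12,9] → 5 hosts.
Excess: 6 − 5 = 1.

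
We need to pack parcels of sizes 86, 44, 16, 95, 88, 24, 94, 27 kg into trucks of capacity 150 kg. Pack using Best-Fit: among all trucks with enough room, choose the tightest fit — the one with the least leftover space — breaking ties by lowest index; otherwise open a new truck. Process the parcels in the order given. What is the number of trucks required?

4 trucks

86 kg → truck 1 (remaining 64 kg)
44 kg → truck 1 (remaining 20 kg)
16 kg → truck 1 (remaining 4 kg)
95 kg → truck 2 (remaining 55 kg)
88 kg → truck 3 (remaining 62 kg)
24 kg → truck 2 (remaining 31 kg)
94 kg → truck 4 (remaining 56 kg)
27 kg → truck 2 (remaining 4 kg)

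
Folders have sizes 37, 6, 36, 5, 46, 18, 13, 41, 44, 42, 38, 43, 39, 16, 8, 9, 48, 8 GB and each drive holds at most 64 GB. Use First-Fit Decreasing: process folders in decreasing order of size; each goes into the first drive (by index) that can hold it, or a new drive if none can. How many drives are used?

Sorted descending: 48, 46, 44, 43, 42, 41, 39, 38, 37, 36, 18, 16, 13, 9, 8, 8, 6, 5.
drive 1: place 48 GB, 16 GB left
drive 2: place 46 GB, 18 GB left
drive 3: place 44 GB, 20 GB left
drive 4: place 43 GB, 21 GB left
drive 5: place 42 GB, 22 GB left
drive 6: place 41 GB, 23 GB left
drive 7: place 39 GB, 25 GB left
drive 8: place 38 GB, 26 GB left
drive 9: place 37 GB, 27 GB left
drive 10: place 36 GB, 28 GB left
drive 2: place 18 GB, 0 GB left
drive 1: place 16 GB, 0 GB left
drive 3: place 13 GB, 7 GB left
drive 4: place 9 GB, 12 GB left
drive 4: place 8 GB, 4 GB left
drive 5: place 8 GB, 14 GB left
drive 3: place 6 GB, 1 GB left
drive 5: place 5 GB, 9 GB left

10 drives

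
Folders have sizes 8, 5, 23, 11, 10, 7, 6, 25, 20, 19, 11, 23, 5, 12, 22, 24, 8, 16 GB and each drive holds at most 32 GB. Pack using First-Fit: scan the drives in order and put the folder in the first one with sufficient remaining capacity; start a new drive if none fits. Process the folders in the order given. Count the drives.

8 GB → drive 1 (remaining 24 GB)
5 GB → drive 1 (remaining 19 GB)
23 GB → drive 2 (remaining 9 GB)
11 GB → drive 1 (remaining 8 GB)
10 GB → drive 3 (remaining 22 GB)
7 GB → drive 1 (remaining 1 GB)
6 GB → drive 2 (remaining 3 GB)
25 GB → drive 4 (remaining 7 GB)
20 GB → drive 3 (remaining 2 GB)
19 GB → drive 5 (remaining 13 GB)
11 GB → drive 5 (remaining 2 GB)
23 GB → drive 6 (remaining 9 GB)
5 GB → drive 4 (remaining 2 GB)
12 GB → drive 7 (remaining 20 GB)
22 GB → drive 8 (remaining 10 GB)
24 GB → drive 9 (remaining 8 GB)
8 GB → drive 6 (remaining 1 GB)
16 GB → drive 7 (remaining 4 GB)

9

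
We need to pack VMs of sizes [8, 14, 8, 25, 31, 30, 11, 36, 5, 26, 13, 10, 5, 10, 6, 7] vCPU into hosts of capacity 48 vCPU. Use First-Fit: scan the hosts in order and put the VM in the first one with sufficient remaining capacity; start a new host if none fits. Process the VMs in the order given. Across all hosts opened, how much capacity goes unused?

43

Put 8 vCPU in host 1; 40 vCPU remain.
Put 14 vCPU in host 1; 26 vCPU remain.
Put 8 vCPU in host 1; 18 vCPU remain.
Put 25 vCPU in host 2; 23 vCPU remain.
Put 31 vCPU in host 3; 17 vCPU remain.
Put 30 vCPU in host 4; 18 vCPU remain.
Put 11 vCPU in host 1; 7 vCPU remain.
Put 36 vCPU in host 5; 12 vCPU remain.
Put 5 vCPU in host 1; 2 vCPU remain.
Put 26 vCPU in host 6; 22 vCPU remain.
Put 13 vCPU in host 2; 10 vCPU remain.
Put 10 vCPU in host 2; 0 vCPU remain.
Put 5 vCPU in host 3; 12 vCPU remain.
Put 10 vCPU in host 3; 2 vCPU remain.
Put 6 vCPU in host 4; 12 vCPU remain.
Put 7 vCPU in host 4; 5 vCPU remain.
6 hosts × 48 vCPU = 288 vCPU; used 245 vCPU; unused 43 vCPU.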